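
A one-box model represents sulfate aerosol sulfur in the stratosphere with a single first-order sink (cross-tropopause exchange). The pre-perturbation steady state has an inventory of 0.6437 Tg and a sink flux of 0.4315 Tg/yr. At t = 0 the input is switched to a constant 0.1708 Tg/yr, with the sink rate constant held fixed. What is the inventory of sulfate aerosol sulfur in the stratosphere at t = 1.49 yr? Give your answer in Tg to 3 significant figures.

The sink rate constant is k = F₀/M₀ = 0.4315/0.6437 = 0.6703 yr⁻¹.
Solving dM/dt = F₁ − kM with M(0) = M₀ gives M(t) = F₁/k + (M₀ − F₁/k)·e^(−kt).
F₁/k = 0.1708/0.6703 = 0.25479 Tg; kt = 0.6703 × 1.49 = 0.9988, e^(−kt) = 0.3683.
M(1.49) = 0.25479 + (0.6437 − 0.25479) × 0.3683 = 0.25479 + 0.1432 = 0.39804 Tg.

0.398 Tg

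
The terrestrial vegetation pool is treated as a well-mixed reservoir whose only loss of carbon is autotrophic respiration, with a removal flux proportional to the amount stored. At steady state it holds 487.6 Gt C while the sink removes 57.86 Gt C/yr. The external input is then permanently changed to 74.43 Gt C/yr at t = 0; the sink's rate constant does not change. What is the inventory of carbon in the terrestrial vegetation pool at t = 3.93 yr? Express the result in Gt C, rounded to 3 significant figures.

540 Gt C

Residence time τ = M₀/F₀ = 8.427 yr. The eventual steady state is M_∞ = M₀·(F₁/F₀) = 487.6 × 74.43/57.86 = 627.24 Gt C.
The anomaly ΔM(t) = M(t) − M_∞ decays as ΔM₀·e^(−t/τ) with ΔM₀ = 487.6 − 627.24 = −139.6 Gt C.
At t = 3.93 yr, e^(−t/τ) = e^(−0.4663) = 0.6273, so ΔM = −87.59 Gt C and M = 627.24 − 87.59 = 539.64 Gt C.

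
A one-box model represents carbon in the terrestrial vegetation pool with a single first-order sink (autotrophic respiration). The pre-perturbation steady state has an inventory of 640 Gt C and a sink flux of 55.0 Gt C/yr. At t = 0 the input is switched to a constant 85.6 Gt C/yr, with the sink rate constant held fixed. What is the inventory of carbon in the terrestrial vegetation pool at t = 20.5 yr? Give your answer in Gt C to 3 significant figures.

935 Gt C

τ = M₀/F₀ = 640/55.0 = 11.64 yr; rate constant k = 1/τ.
New steady state M_∞ = F₁/k = F₁·τ = 85.6 × 11.64 = 996.07 Gt C.
M(t) = M_∞ + (M₀ − M_∞)·e^(−t/τ); t/τ = 20.5/11.64 = 1.762, so e^(−t/τ) = 0.1717.
M(t) = 996.07 − 356.1 × 0.1717 = 934.92 Gt C.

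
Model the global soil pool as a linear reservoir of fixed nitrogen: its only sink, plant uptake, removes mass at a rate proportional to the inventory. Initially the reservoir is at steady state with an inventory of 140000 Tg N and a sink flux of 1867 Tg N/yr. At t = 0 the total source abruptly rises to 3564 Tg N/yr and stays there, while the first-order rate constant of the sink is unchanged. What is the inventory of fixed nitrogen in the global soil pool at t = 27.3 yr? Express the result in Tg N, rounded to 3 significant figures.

The sink rate constant is k = F₀/M₀ = 1867/140000 = 0.01334 yr⁻¹.
Solving dM/dt = F₁ − kM with M(0) = M₀ gives M(t) = F₁/k + (M₀ − F₁/k)·e^(−kt).
F₁/k = 3564/0.01334 = 267250 Tg N; kt = 0.01334 × 27.3 = 0.3641, e^(−kt) = 0.6948.
M(27.3) = 267250 + (140000 − 267250) × 0.6948 = 267250 − 88420 = 178830 Tg N.

179000 Tg N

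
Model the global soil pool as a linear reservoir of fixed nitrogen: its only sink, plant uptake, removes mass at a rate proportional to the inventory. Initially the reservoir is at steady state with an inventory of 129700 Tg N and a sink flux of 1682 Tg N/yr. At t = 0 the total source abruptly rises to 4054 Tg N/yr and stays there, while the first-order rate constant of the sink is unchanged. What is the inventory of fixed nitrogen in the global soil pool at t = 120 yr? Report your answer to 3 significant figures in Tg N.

Residence time τ = M₀/F₀ = 77.11 yr. The eventual steady state is M_∞ = M₀·(F₁/F₀) = 129700 × 4054/1682 = 312610 Tg N.
The anomaly ΔM(t) = M(t) − M_∞ decays as ΔM₀·e^(−t/τ) with ΔM₀ = 129700 − 312610 = −182900 Tg N.
At t = 120 yr, e^(−t/τ) = e^(−1.556) = 0.2109, so ΔM = −38580 Tg N and M = 312610 − 38580 = 274030 Tg N.

274000 Tg N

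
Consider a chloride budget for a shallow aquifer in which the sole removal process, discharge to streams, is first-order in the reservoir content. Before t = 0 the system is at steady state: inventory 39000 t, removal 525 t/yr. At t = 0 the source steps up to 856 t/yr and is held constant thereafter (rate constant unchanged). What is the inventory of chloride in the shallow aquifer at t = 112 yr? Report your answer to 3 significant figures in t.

58100 t

Residence time τ = M₀/F₀ = 74.29 yr. The eventual steady state is M_∞ = M₀·(F₁/F₀) = 39000 × 856/525 = 63589 t.
The anomaly ΔM(t) = M(t) − M_∞ decays as ΔM₀·e^(−t/τ) with ΔM₀ = 39000 − 63589 = −24590 t.
At t = 112 yr, e^(−t/τ) = e^(−1.508) = 0.2214, so ΔM = −5444 t and M = 63589 − 5444 = 58144 t.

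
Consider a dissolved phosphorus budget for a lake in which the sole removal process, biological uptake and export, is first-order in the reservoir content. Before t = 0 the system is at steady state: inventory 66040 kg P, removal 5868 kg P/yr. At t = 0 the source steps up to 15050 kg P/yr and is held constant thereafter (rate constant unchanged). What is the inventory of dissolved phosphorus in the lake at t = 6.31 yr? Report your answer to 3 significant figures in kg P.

The sink rate constant is k = F₀/M₀ = 5868/66040 = 0.08886 yr⁻¹.
Solving dM/dt = F₁ − kM with M(0) = M₀ gives M(t) = F₁/k + (M₀ − F₁/k)·e^(−kt).
F₁/k = 15050/0.08886 = 169380 kg P; kt = 0.08886 × 6.31 = 0.5607, e^(−kt) = 0.5708.
M(6.31) = 169380 + (66040 − 169380) × 0.5708 = 169380 − 58990 = 110390 kg P.

110000 kg P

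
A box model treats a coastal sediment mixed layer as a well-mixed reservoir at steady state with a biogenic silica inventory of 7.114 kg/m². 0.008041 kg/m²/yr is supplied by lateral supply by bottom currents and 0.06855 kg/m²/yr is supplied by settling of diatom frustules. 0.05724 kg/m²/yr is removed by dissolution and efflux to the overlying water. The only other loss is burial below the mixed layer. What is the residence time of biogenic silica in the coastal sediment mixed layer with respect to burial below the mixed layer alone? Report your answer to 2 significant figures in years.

At steady state ΣF_in = ΣF_out.
ΣF_in = 0.008041 + 0.06855 = 0.076591 kg/m²/yr.
Burial below the mixed layer flux = ΣF_in − (0.05724) = 0.076591 − 0.05724 = 0.01935 kg/m²/yr.
τ = M / F = 7.114 / 0.01935 = 367.6 yr.

370 yr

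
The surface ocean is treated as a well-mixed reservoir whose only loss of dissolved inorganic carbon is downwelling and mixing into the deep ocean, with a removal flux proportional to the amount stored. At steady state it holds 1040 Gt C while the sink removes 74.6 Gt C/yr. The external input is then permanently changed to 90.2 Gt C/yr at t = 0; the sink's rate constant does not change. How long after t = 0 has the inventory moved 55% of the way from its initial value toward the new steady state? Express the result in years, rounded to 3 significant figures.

11.1 yr

τ = M₀/F₀ = 1040/74.6 = 13.94 yr.
The remaining gap fraction is e^(−t/τ); 55% covered ⇒ e^(−t/τ) = 0.450.
t = −τ ln(0.450) = 13.94 × 0.7985 = 11.13 yr.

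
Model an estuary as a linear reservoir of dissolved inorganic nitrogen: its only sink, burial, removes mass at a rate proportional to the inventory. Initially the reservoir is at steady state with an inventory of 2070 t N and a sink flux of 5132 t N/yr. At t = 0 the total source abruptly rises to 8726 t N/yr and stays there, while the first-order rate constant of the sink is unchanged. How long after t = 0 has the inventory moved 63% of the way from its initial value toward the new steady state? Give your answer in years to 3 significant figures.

τ = M₀/F₀ = 2070/5132 = 0.4034 yr.
The remaining gap fraction is e^(−t/τ); 63% covered ⇒ e^(−t/τ) = 0.370.
t = −τ ln(0.370) = 0.4034 × 0.9943 = 0.4010 yr.

0.401 yr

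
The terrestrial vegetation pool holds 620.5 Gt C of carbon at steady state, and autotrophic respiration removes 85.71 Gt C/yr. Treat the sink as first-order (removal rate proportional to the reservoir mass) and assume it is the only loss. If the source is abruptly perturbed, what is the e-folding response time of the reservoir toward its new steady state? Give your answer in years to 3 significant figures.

For a linear reservoir the response time equals the residence time τ = M/F.
τ = 620.5 / 85.71 = 7.240 yr.

7.24 yr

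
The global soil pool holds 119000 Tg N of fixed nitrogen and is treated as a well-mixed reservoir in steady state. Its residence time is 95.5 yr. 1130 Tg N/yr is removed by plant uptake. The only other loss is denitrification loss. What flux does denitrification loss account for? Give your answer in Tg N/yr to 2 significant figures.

Total removal F = M/τ = 119000 / 95.5 = 1246 Tg N/yr.
Denitrification loss = F − (1130) = 1246 − 1130 = 116.1 Tg N/yr.

120 Tg N/yr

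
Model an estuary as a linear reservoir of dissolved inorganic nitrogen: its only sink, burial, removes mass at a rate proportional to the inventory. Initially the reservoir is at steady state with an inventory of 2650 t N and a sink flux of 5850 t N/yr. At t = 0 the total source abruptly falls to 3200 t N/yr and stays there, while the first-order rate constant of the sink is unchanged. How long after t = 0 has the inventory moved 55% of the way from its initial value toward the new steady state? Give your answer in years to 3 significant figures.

τ = M₀/F₀ = 2650/5850 = 0.4530 yr.
The remaining gap fraction is e^(−t/τ); 55% covered ⇒ e^(−t/τ) = 0.450.
t = −τ ln(0.450) = 0.4530 × 0.7985 = 0.3617 yr.

0.362 yr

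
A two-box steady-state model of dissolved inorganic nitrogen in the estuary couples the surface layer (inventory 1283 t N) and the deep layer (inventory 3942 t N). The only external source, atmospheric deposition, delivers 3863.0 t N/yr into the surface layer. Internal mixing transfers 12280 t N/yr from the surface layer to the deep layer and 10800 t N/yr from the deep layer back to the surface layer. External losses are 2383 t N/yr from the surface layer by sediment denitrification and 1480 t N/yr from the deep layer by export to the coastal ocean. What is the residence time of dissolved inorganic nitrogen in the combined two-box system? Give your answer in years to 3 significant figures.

1.35 yr

Treat the two boxes together as one reservoir: the mixing fluxes between them are internal recycling, so τ = ΣM / Σ(external losses).
M_total = 1283 + 3942 = 5225.0 t N.
ΣF_external_out = 2383 + 1480 = 3863.0 t N/yr.
τ = M_total / ΣF_ext = 5225.0 / 3863.0 = 1.353 yr.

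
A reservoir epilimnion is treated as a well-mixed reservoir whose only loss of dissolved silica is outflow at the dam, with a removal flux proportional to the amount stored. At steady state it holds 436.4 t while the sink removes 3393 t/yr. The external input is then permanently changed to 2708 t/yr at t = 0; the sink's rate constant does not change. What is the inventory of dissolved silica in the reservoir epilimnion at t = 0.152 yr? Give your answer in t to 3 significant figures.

Residence time τ = M₀/F₀ = 0.1286 yr. The eventual steady state is M_∞ = M₀·(F₁/F₀) = 436.4 × 2708/3393 = 348.30 t.
The anomaly ΔM(t) = M(t) − M_∞ decays as ΔM₀·e^(−t/τ) with ΔM₀ = 436.4 − 348.30 = 88.10 t.
At t = 0.152 yr, e^(−t/τ) = e^(−1.182) = 0.3067, so ΔM = 27.02 t and M = 348.30 + 27.02 = 375.32 t.

375 t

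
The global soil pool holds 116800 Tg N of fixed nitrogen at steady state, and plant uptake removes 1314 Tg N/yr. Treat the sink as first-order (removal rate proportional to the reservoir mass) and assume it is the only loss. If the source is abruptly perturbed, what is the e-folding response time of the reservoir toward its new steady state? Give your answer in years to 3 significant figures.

For a linear reservoir the response time equals the residence time τ = M/F.
τ = 116800 / 1314 = 88.89 yr.

88.9 yr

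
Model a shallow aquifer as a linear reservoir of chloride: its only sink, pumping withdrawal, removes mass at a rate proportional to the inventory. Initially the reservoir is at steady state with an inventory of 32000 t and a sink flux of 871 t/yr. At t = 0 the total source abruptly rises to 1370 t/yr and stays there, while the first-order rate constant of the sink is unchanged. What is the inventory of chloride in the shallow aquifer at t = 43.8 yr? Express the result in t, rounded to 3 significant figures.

44800 t

The sink rate constant is k = F₀/M₀ = 871/32000 = 0.02722 yr⁻¹.
Solving dM/dt = F₁ − kM with M(0) = M₀ gives M(t) = F₁/k + (M₀ − F₁/k)·e^(−kt).
F₁/k = 1370/0.02722 = 50333 t; kt = 0.02722 × 43.8 = 1.192, e^(−kt) = 0.3036.
M(43.8) = 50333 + (32000 − 50333) × 0.3036 = 50333 − 5565 = 44768 t.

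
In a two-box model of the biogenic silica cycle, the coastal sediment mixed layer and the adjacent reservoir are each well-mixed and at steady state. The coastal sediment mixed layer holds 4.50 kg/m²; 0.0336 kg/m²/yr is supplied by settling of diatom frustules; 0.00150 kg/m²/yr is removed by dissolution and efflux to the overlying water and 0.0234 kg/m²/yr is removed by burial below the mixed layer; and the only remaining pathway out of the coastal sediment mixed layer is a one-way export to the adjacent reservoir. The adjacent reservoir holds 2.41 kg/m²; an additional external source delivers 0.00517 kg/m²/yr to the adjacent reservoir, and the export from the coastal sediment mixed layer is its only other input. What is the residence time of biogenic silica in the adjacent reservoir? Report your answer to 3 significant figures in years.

Balance the coastal sediment mixed layer: ΣF_in = 0.033600 kg/m²/yr.
Export to the adjacent reservoir = ΣF_in − (0.00150 + 0.0234) = 0.0087000 kg/m²/yr.
Total input to the adjacent reservoir = 0.0087000 + 0.00517 = 0.013870 kg/m²/yr; at steady state this equals its total output.
τ = M / F = 2.41 / 0.013870 = 173.8 yr.

174 yr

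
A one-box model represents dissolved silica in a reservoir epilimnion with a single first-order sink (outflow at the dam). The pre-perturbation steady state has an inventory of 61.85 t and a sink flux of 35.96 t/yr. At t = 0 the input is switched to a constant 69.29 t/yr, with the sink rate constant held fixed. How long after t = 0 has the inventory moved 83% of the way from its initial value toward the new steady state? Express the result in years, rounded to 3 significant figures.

3.05 yr

τ = M₀/F₀ = 61.85/35.96 = 1.720 yr.
The remaining gap fraction is e^(−t/τ); 83% covered ⇒ e^(−t/τ) = 0.170.
t = −τ ln(0.170) = 1.720 × 1.772 = 3.048 yr.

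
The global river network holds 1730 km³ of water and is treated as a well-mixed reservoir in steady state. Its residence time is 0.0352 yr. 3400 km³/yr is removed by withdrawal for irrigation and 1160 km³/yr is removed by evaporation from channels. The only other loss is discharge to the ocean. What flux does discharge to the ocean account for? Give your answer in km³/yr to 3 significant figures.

44600 km³/yr

Total removal F = M/τ = 1730 / 0.0352 = 49150 km³/yr.
Discharge to the ocean = F − (3400 + 1160) = 49150 − 4560 = 44590 km³/yr.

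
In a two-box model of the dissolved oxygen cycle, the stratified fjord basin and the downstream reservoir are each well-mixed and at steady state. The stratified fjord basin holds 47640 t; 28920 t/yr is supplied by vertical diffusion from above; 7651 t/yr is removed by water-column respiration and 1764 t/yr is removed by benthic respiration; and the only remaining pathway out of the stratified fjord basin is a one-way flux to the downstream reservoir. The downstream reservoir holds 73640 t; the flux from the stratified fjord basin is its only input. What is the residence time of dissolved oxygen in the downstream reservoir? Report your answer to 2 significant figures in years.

Balance the stratified fjord basin: ΣF_in = 28920 t/yr.
Flux to the downstream reservoir = ΣF_in − (7651 + 1764) = 19505 t/yr.
At steady state the output of the downstream reservoir equals its input, 19505 t/yr.
τ = M / F = 73640 / 19505 = 3.775 yr.

3.8 yr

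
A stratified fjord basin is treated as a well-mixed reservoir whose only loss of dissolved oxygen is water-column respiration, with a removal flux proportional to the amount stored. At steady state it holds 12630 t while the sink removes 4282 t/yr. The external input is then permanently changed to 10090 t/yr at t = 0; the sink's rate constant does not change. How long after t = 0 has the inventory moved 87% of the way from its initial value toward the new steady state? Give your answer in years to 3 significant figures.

τ = M₀/F₀ = 12630/4282 = 2.950 yr.
The remaining gap fraction is e^(−t/τ); 87% covered ⇒ e^(−t/τ) = 0.130.
t = −τ ln(0.130) = 2.950 × 2.040 = 6.018 yr.

6.02 yr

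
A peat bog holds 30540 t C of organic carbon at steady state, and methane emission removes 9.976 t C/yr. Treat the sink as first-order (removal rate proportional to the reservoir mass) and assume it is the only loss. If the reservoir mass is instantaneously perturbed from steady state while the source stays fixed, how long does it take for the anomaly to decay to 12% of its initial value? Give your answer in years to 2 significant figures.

6500 yr

For a linear reservoir the anomaly decays as exp(−t/τ) with τ = M/F = 30540/9.976 = 3061 yr.
exp(−t/τ) = 0.12 ⇒ t = −τ ln(0.12) = 3061 × 2.120 = 6491 yr.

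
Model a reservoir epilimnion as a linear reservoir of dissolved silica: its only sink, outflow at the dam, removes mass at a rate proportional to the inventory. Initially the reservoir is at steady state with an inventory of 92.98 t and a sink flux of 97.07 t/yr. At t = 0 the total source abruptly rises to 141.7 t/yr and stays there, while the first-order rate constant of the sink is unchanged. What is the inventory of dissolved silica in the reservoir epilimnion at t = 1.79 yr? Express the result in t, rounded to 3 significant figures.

129 t

τ = M₀/F₀ = 92.98/97.07 = 0.9579 yr; rate constant k = 1/τ.
New steady state M_∞ = F₁/k = F₁·τ = 141.7 × 0.9579 = 135.73 t.
M(t) = M_∞ + (M₀ − M_∞)·e^(−t/τ); t/τ = 1.79/0.9579 = 1.869, so e^(−t/τ) = 0.1543.
M(t) = 135.73 − 42.75 × 0.1543 = 129.13 t.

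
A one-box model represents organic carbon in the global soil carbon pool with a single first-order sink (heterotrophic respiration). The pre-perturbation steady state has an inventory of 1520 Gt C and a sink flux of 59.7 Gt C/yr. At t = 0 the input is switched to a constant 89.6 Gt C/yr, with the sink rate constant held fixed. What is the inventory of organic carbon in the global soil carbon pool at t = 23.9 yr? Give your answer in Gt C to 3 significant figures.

1980 Gt C

τ = M₀/F₀ = 1520/59.7 = 25.46 yr; rate constant k = 1/τ.
New steady state M_∞ = F₁/k = F₁·τ = 89.6 × 25.46 = 2281.3 Gt C.
M(t) = M_∞ + (M₀ − M_∞)·e^(−t/τ); t/τ = 23.9/25.46 = 0.9387, so e^(−t/τ) = 0.3911.
M(t) = 2281.3 − 761.3 × 0.3911 = 1983.5 Gt C.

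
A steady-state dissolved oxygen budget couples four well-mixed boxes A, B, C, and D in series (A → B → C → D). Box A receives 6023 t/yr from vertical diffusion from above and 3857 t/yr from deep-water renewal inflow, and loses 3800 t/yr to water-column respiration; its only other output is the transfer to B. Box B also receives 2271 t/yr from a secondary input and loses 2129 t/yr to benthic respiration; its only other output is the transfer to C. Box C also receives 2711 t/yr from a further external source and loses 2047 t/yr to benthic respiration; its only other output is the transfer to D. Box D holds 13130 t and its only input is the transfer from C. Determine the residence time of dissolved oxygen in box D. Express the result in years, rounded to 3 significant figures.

Box A: F(A→B) = (6023 + 3857) − 3800 = 6080.0 t/yr.
Box B: F(B→C) = (6080.0 + 2271) − 2129 = 6222.0 t/yr.
Box C: F(C→D) = (6222.0 + 2711) − 2047 = 6886.0 t/yr.
Box D throughput = its input = 6886.0 t/yr; τ = 13130 / 6886.0 = 1.907 yr.

1.91 yr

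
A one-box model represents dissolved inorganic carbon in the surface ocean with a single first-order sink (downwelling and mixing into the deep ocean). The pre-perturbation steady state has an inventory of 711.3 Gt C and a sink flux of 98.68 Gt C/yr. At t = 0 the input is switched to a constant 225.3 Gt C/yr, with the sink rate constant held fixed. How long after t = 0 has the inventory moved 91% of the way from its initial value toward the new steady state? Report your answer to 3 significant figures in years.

17.4 yr

τ = M₀/F₀ = 711.3/98.68 = 7.208 yr.
The remaining gap fraction is e^(−t/τ); 91% covered ⇒ e^(−t/τ) = 0.0900.
t = −τ ln(0.0900) = 7.208 × 2.408 = 17.36 yr.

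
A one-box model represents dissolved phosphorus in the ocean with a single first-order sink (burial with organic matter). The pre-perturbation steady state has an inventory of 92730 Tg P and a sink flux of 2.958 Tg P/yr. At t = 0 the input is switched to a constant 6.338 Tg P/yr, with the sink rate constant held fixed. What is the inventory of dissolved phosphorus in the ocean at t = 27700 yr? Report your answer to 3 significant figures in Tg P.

τ = M₀/F₀ = 92730/2.958 = 31350 yr; rate constant k = 1/τ.
New steady state M_∞ = F₁/k = F₁·τ = 6.338 × 31350 = 198690 Tg P.
M(t) = M_∞ + (M₀ − M_∞)·e^(−t/τ); t/τ = 27700/31350 = 0.8836, so e^(−t/τ) = 0.4133.
M(t) = 198690 − 106000 × 0.4133 = 154900 Tg P.

155000 Tg P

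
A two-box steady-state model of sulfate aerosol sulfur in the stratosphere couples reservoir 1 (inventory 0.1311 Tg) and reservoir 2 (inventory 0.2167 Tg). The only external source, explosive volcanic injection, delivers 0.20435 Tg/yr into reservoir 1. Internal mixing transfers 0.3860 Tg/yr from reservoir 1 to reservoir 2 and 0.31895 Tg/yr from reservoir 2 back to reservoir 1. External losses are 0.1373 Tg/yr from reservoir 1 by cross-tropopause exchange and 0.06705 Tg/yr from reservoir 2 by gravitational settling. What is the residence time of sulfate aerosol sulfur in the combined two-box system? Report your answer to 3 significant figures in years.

1.70 yr

For the system as a whole, the A↔B exchange is internal and contributes nothing to the throughput; only the external sinks remove mass.
M_total = 0.1311 + 0.2167 = 0.34780 Tg.
ΣF_external_out = 0.1373 + 0.06705 = 0.20435 Tg/yr.
τ = M_total / ΣF_ext = 0.34780 / 0.20435 = 1.702 yr.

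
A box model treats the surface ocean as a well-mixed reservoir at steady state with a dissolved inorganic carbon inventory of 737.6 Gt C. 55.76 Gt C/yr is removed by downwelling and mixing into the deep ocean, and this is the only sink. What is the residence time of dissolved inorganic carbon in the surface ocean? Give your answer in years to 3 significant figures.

13.2 yr

τ = M / F = 737.6 / 55.76 = 13.23 yr.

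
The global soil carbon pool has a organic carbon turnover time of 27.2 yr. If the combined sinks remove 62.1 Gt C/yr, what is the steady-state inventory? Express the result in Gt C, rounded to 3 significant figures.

1690 Gt C

τ = M/F ⇒ M = τ × F = 27.2 × 62.1 = 1689 Gt C.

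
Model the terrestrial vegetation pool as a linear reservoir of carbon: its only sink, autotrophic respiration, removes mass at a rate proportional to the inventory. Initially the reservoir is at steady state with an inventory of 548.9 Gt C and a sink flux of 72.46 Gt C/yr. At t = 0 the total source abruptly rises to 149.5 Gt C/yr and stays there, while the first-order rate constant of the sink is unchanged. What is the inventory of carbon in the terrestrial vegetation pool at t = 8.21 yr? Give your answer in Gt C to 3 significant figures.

935 Gt C

τ = M₀/F₀ = 548.9/72.46 = 7.575 yr; rate constant k = 1/τ.
New steady state M_∞ = F₁/k = F₁·τ = 149.5 × 7.575 = 1132.5 Gt C.
M(t) = M_∞ + (M₀ − M_∞)·e^(−t/τ); t/τ = 8.21/7.575 = 1.084, so e^(−t/τ) = 0.3383.
M(t) = 1132.5 − 583.6 × 0.3383 = 935.06 Gt C.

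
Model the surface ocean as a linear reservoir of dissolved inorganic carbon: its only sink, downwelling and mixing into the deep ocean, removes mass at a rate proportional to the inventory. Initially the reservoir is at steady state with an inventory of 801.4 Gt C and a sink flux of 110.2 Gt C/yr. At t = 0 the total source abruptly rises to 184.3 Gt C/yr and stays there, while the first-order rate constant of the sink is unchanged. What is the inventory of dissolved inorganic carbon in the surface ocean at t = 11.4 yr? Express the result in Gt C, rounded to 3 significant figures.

1230 Gt C

τ = M₀/F₀ = 801.4/110.2 = 7.272 yr; rate constant k = 1/τ.
New steady state M_∞ = F₁/k = F₁·τ = 184.3 × 7.272 = 1340.3 Gt C.
M(t) = M_∞ + (M₀ − M_∞)·e^(−t/τ); t/τ = 11.4/7.272 = 1.568, so e^(−t/τ) = 0.2085.
M(t) = 1340.3 − 538.9 × 0.2085 = 1227.9 Gt C.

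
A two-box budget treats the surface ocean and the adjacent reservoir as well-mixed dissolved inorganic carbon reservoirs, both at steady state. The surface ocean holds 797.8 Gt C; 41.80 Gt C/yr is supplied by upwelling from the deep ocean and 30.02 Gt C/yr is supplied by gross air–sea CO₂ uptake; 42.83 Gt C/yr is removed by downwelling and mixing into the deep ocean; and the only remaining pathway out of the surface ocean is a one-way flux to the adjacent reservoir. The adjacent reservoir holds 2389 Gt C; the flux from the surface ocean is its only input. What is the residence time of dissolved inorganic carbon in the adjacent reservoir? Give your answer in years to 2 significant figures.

Balance the surface ocean: ΣF_in = 41.80 + 30.02 = 71.820 Gt C/yr.
Flux to the adjacent reservoir = ΣF_in − (42.83) = 28.990 Gt C/yr.
At steady state the output of the adjacent reservoir equals its input, 28.990 Gt C/yr.
τ = M / F = 2389 / 28.990 = 82.41 yr.

82 yr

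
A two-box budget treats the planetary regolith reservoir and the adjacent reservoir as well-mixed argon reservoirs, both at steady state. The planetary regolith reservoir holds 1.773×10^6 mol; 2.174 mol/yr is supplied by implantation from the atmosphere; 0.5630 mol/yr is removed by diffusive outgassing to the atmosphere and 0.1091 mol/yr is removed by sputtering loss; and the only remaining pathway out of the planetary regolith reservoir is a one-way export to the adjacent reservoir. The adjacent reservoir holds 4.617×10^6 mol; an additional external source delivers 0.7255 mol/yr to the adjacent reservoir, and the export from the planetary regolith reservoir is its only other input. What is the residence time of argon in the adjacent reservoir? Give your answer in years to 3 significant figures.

Balance the planetary regolith reservoir: ΣF_in = 2.1740 mol/yr.
Export to the adjacent reservoir = ΣF_in − (0.5630 + 0.1091) = 1.5019 mol/yr.
Total input to the adjacent reservoir = 1.5019 + 0.7255 = 2.2274 mol/yr; at steady state this equals its total output.
τ = M / F = 4.617×10^6 / 2.2274 = 2.073×10^6 yr.

2.07×10^6 yr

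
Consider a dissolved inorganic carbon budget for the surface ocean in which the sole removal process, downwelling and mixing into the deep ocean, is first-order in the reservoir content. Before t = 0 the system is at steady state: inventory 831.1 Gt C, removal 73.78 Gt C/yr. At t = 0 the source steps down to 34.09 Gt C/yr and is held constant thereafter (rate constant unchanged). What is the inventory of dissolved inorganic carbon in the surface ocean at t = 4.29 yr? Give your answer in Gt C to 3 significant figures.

The sink rate constant is k = F₀/M₀ = 73.78/831.1 = 0.08877 yr⁻¹.
Solving dM/dt = F₁ − kM with M(0) = M₀ gives M(t) = F₁/k + (M₀ − F₁/k)·e^(−kt).
F₁/k = 34.09/0.08877 = 384.01 Gt C; kt = 0.08877 × 4.29 = 0.3808, e^(−kt) = 0.6833.
M(4.29) = 384.01 + (831.1 − 384.01) × 0.6833 = 384.01 + 305.5 = 689.50 Gt C.

690 Gt C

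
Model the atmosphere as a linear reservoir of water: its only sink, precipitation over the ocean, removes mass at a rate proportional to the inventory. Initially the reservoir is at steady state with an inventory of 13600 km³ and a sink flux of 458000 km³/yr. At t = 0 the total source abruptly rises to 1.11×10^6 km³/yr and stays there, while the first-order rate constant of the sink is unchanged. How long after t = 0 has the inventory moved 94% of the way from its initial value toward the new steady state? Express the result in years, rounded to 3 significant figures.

τ = M₀/F₀ = 13600/458000 = 0.02969 yr.
The remaining gap fraction is e^(−t/τ); 94% covered ⇒ e^(−t/τ) = 0.0600.
t = −τ ln(0.0600) = 0.02969 × 2.813 = 0.08354 yr.

0.0835 yr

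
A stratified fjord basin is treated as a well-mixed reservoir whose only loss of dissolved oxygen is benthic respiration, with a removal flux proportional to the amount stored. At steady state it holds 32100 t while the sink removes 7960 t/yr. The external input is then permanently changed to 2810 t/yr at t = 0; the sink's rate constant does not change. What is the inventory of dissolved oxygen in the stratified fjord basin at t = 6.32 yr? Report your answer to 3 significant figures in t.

Residence time τ = M₀/F₀ = 4.033 yr. The eventual steady state is M_∞ = M₀·(F₁/F₀) = 32100 × 2810/7960 = 11332 t.
The anomaly ΔM(t) = M(t) − M_∞ decays as ΔM₀·e^(−t/τ) with ΔM₀ = 32100 − 11332 = 20770 t.
At t = 6.32 yr, e^(−t/τ) = e^(−1.567) = 0.2086, so ΔM = 4333 t and M = 11332 + 4333 = 15665 t.

15700 t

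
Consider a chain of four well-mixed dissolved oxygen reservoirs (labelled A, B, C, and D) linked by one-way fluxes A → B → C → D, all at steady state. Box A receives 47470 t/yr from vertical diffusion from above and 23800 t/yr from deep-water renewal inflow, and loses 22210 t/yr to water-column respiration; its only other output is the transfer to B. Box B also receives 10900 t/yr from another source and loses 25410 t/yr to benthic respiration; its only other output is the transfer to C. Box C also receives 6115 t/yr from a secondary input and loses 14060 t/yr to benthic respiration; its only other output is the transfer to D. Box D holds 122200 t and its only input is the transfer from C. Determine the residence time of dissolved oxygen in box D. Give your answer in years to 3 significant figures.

Box A: F(A→B) = (47470 + 23800) − 22210 = 49060 t/yr.
Box B: F(B→C) = (49060 + 10900) − 25410 = 34550 t/yr.
Box C: F(C→D) = (34550 + 6115) − 14060 = 26605 t/yr.
Box D throughput = its input = 26605 t/yr; τ = 122200 / 26605 = 4.593 yr.

4.59 yr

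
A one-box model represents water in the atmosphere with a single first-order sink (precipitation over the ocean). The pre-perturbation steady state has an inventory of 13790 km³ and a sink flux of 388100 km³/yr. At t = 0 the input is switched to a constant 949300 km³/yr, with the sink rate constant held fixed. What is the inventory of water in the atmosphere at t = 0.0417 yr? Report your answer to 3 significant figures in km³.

27600 km³

The sink rate constant is k = F₀/M₀ = 388100/13790 = 28.14 yr⁻¹.
Solving dM/dt = F₁ − kM with M(0) = M₀ gives M(t) = F₁/k + (M₀ − F₁/k)·e^(−kt).
F₁/k = 949300/28.14 = 33731 km³; kt = 28.14 × 0.0417 = 1.174, e^(−kt) = 0.3093.
M(0.0417) = 33731 + (13790 − 33731) × 0.3093 = 33731 − 6167 = 27564 km³.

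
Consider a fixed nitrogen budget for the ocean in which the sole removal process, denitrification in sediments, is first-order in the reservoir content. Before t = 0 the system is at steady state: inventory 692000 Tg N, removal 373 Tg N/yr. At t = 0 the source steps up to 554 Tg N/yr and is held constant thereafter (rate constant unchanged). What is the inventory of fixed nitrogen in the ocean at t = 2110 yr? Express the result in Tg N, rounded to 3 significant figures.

920000 Tg N

τ = M₀/F₀ = 692000/373 = 1855 yr; rate constant k = 1/τ.
New steady state M_∞ = F₁/k = F₁·τ = 554 × 1855 = 1.0278×10^6 Tg N.
M(t) = M_∞ + (M₀ − M_∞)·e^(−t/τ); t/τ = 2110/1855 = 1.137, so e^(−t/τ) = 0.3207.
M(t) = 1.0278×10^6 − 335800 × 0.3207 = 920110 Tg N.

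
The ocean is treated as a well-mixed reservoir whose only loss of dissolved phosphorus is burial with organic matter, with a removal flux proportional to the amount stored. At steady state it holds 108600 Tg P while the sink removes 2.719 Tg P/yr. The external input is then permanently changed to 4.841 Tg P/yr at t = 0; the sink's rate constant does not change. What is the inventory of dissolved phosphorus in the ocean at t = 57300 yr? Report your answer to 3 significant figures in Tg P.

173000 Tg P

Residence time τ = M₀/F₀ = 39940 yr. The eventual steady state is M_∞ = M₀·(F₁/F₀) = 108600 × 4.841/2.719 = 193360 Tg P.
The anomaly ΔM(t) = M(t) − M_∞ decays as ΔM₀·e^(−t/τ) with ΔM₀ = 108600 − 193360 = −84760 Tg P.
At t = 57300 yr, e^(−t/τ) = e^(−1.435) = 0.2382, so ΔM = −20190 Tg P and M = 193360 − 20190 = 173170 Tg P.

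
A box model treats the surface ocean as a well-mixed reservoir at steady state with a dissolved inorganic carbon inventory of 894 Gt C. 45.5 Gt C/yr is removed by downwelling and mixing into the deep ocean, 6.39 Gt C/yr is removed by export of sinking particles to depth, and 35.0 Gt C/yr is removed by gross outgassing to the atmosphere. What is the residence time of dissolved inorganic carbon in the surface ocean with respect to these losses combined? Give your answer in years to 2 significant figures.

Total removal = 45.50 + 6.390 + 35.00 = 86.890 Gt C/yr.
τ = M / ΣF_out = 894 / 86.890 = 10.29 yr.

10 yr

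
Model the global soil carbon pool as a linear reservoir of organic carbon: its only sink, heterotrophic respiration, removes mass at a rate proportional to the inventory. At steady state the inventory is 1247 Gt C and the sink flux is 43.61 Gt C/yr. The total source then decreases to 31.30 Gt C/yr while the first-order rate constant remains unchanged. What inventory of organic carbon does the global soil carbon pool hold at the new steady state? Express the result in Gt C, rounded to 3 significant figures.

895 Gt C

Rate constant k = F/M = 43.61 / 1247 = 0.03497 yr⁻¹.
At the new steady state, source = k·M_new ⇒ M_new = 31.30 / 0.03497 = 895.0 Gt C.
(Equivalently M_new = M × F_new/F_old = 1247 × 31.30/43.61.)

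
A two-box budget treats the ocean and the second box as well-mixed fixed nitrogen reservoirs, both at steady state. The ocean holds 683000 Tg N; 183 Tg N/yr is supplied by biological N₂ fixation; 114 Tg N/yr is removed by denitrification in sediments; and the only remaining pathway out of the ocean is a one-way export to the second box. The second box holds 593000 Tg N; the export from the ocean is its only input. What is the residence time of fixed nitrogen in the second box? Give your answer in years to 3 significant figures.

Balance the ocean: ΣF_in = 183.00 Tg N/yr.
Export to the second box = ΣF_in − (114) = 69.000 Tg N/yr.
At steady state the output of the second box equals its input, 69.000 Tg N/yr.
τ = M / F = 593000 / 69.000 = 8594 yr.

8590 yr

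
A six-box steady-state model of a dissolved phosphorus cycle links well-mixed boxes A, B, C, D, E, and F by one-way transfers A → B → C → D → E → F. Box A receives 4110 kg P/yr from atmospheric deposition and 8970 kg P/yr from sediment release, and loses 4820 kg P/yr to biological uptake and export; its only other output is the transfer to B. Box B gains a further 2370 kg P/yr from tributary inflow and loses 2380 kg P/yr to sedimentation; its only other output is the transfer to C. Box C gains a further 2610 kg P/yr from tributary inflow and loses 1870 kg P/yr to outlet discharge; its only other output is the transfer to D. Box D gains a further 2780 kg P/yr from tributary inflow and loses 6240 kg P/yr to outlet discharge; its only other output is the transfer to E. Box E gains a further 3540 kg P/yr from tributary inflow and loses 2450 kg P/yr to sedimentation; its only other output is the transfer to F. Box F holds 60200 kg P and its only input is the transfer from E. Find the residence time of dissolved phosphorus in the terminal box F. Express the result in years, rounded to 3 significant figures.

Box A: F(A→B) = (4110 + 8970) − 4820 = 8260.0 kg P/yr.
Box B: F(B→C) = (8260.0 + 2370) − 2380 = 8250.0 kg P/yr.
Box C: F(C→D) = (8250.0 + 2610) − 1870 = 8990.0 kg P/yr.
Box D: F(D→E) = (8990.0 + 2780) − 6240 = 5530.0 kg P/yr.
Box E: F(E→F) = (5530.0 + 3540) − 2450 = 6620.0 kg P/yr.
Box F throughput = its input = 6620.0 kg P/yr; τ = 60200 / 6620.0 = 9.094 yr.

9.09 yr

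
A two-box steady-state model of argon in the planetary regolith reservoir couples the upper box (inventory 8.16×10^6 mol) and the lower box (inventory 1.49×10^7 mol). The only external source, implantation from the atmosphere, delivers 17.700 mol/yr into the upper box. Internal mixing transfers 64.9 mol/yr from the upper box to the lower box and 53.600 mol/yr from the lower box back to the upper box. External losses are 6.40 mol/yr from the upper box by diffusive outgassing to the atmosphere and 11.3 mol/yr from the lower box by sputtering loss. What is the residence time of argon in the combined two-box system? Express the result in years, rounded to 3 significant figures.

For the system as a whole, the A↔B exchange is internal and contributes nothing to the throughput; only the external sinks remove mass.
M_total = 8.16×10^6 + 1.49×10^7 = 2.3060×10^7 mol.
ΣF_external_out = 6.40 + 11.3 = 17.700 mol/yr.
τ = M_total / ΣF_ext = 2.3060×10^7 / 17.700 = 1.303×10^6 yr.

1.30×10^6 yr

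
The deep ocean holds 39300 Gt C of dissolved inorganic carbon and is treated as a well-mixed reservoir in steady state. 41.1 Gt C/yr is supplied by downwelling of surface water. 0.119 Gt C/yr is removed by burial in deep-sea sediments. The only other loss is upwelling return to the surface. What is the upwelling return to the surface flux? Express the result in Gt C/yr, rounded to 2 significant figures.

41 Gt C/yr

At steady state ΣF_in = ΣF_out.
ΣF_in = 41.100 Gt C/yr.
Upwelling return to the surface flux = ΣF_in − (0.119) = 41.100 − 0.1190 = 40.98 Gt C/yr.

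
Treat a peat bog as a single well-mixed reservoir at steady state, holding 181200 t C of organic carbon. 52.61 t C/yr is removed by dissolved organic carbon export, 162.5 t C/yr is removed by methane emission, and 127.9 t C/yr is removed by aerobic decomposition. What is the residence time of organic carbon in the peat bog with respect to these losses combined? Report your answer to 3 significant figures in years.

Total removal = 52.61 + 162.5 + 127.9 = 343.01 t C/yr.
τ = M / ΣF_out = 181200 / 343.01 = 528.3 yr.

528 yr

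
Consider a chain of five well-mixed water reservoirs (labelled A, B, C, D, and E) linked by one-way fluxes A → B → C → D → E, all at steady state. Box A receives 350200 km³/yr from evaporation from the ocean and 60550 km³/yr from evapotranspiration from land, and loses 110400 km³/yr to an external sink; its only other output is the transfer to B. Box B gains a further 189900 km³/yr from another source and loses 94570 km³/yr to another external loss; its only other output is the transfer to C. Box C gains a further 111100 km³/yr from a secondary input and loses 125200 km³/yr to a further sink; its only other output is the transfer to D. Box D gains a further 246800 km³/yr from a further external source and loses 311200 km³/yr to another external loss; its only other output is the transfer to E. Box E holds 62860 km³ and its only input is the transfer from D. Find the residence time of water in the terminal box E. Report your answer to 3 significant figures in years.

0.198 yr

Box A: F(A→B) = (350200 + 60550) − 110400 = 300350 km³/yr.
Box B: F(B→C) = (300350 + 189900) − 94570 = 395680 km³/yr.
Box C: F(C→D) = (395680 + 111100) − 125200 = 381580 km³/yr.
Box D: F(D→E) = (381580 + 246800) − 311200 = 317180 km³/yr.
Box E throughput = its input = 317180 km³/yr; τ = 62860 / 317180 = 0.1982 yr.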